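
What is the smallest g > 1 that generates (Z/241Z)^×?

7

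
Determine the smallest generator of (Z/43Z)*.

3

φ(43) = 43 − 1 = 42 = 2 · 3 · 7.
g is a primitive root iff g^(42/q) ≢ 1 (mod 43) for each prime q ∈ {2, 3, 7}.
g = 2: 2^21 ≡ 42; 2^14 ≡ 1 — hits 1, so not a primitive root.
g = 3: 3^21 ≡ 42; 3^14 ≡ 36; 3^6 ≡ 41 — none is 1, so 3 is a primitive root.
So 3 is the smallest generator of (Z/43Z)^×.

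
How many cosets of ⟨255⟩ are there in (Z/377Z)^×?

The order of 255 must divide φ(377) = φ(13·29) = (13−1)·(29−1) = 12·28 = 336 = 2^4 · 3 · 7.
Divisors of 336: 1, 2, 3, 4, 6, 7, 8, 12, 14, 16, 21, 24, 28, 42, 48, 56, 84, 112, 168, 336.
Compute 255^d (mod 377) for the divisors d until we hit 1:
255^1 ≡ 255 (mod 377)
255^2 ≡ 181 (mod 377)
255^3 ≡ 161 (mod 377)
255^4 ≡ 339 (mod 377)
255^6 ≡ 285 (mod 377)
255^7 ≡ 291 (mod 377)
255^8 ≡ 313 (mod 377)
255^12 ≡ 170 (mod 377)
255^14 ≡ 233 (mod 377)
255^16 ≡ 326 (mod 377)
255^21 ≡ 320 (mod 377)
255^24 ≡ 248 (mod 377)
255^28 ≡ 1 (mod 377) ✓
The order of 255 is 28, so the subgroup it generates has 28 elements.
[(Z/377Z)^× : ⟨255⟩] = 336/28 = 12.

12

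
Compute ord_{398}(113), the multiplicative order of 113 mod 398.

198

ord(113) | φ(398) = φ(2)·φ(199) = 1·198 = 198 = 2 · 3^2 · 11.
Divisors of 198: 1, 2, 3, 6, 9, 11, 18, 22, 33, 66, 99, 198.
Compute 113^d (mod 398) for the divisors d until we hit 1:
113^1 ≡ 113 (mod 398)
113^2 ≡ 33 (mod 398)
113^3 ≡ 147 (mod 398)
113^6 ≡ 117 (mod 398)
113^9 ≡ 85 (mod 398)
113^11 ≡ 19 (mod 398)
113^18 ≡ 61 (mod 398)
113^22 ≡ 361 (mod 398)
113^33 ≡ 93 (mod 398)
113^66 ≡ 291 (mod 398)
113^99 ≡ 397 (mod 398)
113^198 ≡ 1 (mod 398) ✓
Hence ord(113) = 198.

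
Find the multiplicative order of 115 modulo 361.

By Lagrange's theorem, ord_361(115) divides φ(361) = φ(19^2) = 19·(19−1) = 342 = 2 · 3^2 · 19.
Divisors of 342: 1, 2, 3, 6, 9, 18, 19, 38, 57, 114, 171, 342.
Compute 115^d (mod 361) for the divisors d until we hit 1:
115^1 ≡ 115
115^2 ≡ 229
115^3 ≡ 343
115^6 ≡ 324
115^9 ≡ 305
115^18 ≡ 248
115^19 ≡ 1
Therefore the multiplicative order of 115 modulo 361 is 19.

19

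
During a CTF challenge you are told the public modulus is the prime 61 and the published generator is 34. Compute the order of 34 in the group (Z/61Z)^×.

5

The order of 34 must divide φ(61) = 61 − 1 = 60 = 2^2 · 3 · 5.
Divisors of 60: 1, 2, 3, 4, 5, 6, 10, 12, 15, 20, 30, 60.
Evaluate successive powers at the divisors of 60:
34^1 ≡ 34
34^2 ≡ 58
34^3 ≡ 20
34^4 ≡ 9
34^5 ≡ 1
The smallest such exponent is 5, so the order of 34 is 5.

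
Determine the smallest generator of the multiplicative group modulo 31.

3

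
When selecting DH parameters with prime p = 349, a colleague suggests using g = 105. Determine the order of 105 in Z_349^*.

348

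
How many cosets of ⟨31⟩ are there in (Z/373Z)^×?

By Lagrange's theorem, ord_373(31) divides φ(373) = 373 − 1 = 372 = 2^2 · 3 · 31.
Divisors of 372: 1, 2, 3, 4, 6, 12, 31, 62, 93, 124, 186, 372.
Evaluate successive powers at the divisors of 372:
31^1 ≡ 31
31^2 ≡ 215
31^3 ≡ 324
31^4 ≡ 346
31^6 ≡ 163
31^12 ≡ 86
31^31 ≡ 372
31^62 ≡ 1
So ord_373(31) = 62, hence |⟨31⟩| = 62.
The index is φ(373) / ord(31) = 372 / 62 = 6.

6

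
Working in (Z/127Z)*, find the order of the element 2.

7

The order of 2 must divide φ(127) = 127 − 1 = 126 = 2 · 3^2 · 7.
Divisors of 126: 1, 2, 3, 6, 7, 9, 14, 18, 21, 42, 63, 126.
Check 2^d mod 127 for each divisor in increasing order:
2^1 ≡ 2 (mod 127)
2^2 ≡ 4 (mod 127)
2^3 ≡ 8 (mod 127)
2^6 ≡ 64 (mod 127)
2^7 ≡ 1 (mod 127) ✓
Hence ord(2) = 7.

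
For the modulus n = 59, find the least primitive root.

2

φ(59) = 59 − 1 = 58 = 2 · 29.
Test candidates g = 2, 3, … against the prime factors q ∈ {2, 29} of φ(59): g is a generator iff g^(58/q) ≢ 1 for every such q.
g = 2: 2^29 ≡ 58; 2^2 ≡ 4 — none is 1, so 2 is a primitive root.
Hence the least primitive root of 59 is 2.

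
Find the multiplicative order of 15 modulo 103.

By Lagrange's theorem, ord_103(15) divides φ(103) = 103 − 1 = 102 = 2 · 3 · 17.
Divisors of 102: 1, 2, 3, 6, 17, 34, 51, 102.
Evaluate successive powers at the divisors of 102:
15^1 ≡ 15
15^2 ≡ 19
15^3 ≡ 79
15^6 ≡ 61
15^17 ≡ 46
15^34 ≡ 56
15^51 ≡ 1
The smallest such exponent is 51, so the order of 15 is 51.

51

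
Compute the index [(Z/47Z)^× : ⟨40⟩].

1

The order of 40 must divide φ(47) = 47 − 1 = 46 = 2 · 23.
Divisors of 46: 1, 2, 23, 46.
Compute 40^d (mod 47) for the divisors d until we hit 1:
40^1 ≡ 40 (mod 47)
40^2 ≡ 2 (mod 47)
40^23 ≡ 46 (mod 47)
40^46 ≡ 1 (mod 47) ✓
The order of 40 is 46, so the subgroup it generates has 46 elements.
[(Z/47Z)^× : ⟨40⟩] = 46/46 = 1.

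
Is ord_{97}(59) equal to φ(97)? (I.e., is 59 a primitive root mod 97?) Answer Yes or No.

φ(97) = 97 − 1 = 96 = 2^5 · 3.
Test 59^(96/q) mod 97 for each prime factor q of 96:
59^48 ≡ 96 (mod 97)  [q = 2: ≢ 1 ✓]
59^32 ≡ 35 (mod 97)  [q = 3: ≢ 1 ✓]
None equal 1, so ord_97(59) = 96: 59 is a primitive root.

Yes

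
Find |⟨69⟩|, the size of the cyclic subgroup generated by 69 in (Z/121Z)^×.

55

ord(69) | φ(121) = φ(11^2) = 11·(11−1) = 110 = 2 · 5 · 11.
Divisors of 110: 1, 2, 5, 10, 11, 22, 55, 110.
Evaluate successive powers at the divisors of 110:
69^1 ≡ 69 (mod 121)
69^2 ≡ 42 (mod 121)
69^5 ≡ 111 (mod 121)
69^10 ≡ 100 (mod 121)
69^11 ≡ 3 (mod 121)
69^22 ≡ 9 (mod 121)
69^55 ≡ 1 (mod 121) ✓
Therefore the multiplicative order of 69 modulo 121 is 55.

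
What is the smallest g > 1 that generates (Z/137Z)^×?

3

φ(137) = 137 − 1 = 136 = 2^3 · 17.
g is a primitive root iff g^(136/q) ≢ 1 (mod 137) for each prime q ∈ {2, 17}.
g = 2: 2^68 ≡ 1 — hits 1, so not a primitive root.
g = 3: 3^68 ≡ 136; 3^8 ≡ 122 — none is 1, so 3 is a primitive root.
So 3 is the smallest generator of (Z/137Z)^×.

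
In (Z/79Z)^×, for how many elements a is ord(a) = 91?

0

φ(79) = 79 − 1 = 78 = 2 · 3 · 13.
In a cyclic group of order 78, there are φ(d) elements of order d for each divisor d of 78, and zero for non-divisors.
Since 91 ∤ 78, the count is 0.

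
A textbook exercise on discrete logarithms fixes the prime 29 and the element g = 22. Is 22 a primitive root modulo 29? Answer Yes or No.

φ(29) = 29 − 1 = 28 = 2^2 · 7.
Test 22^(28/q) mod 29 for each prime factor q of 28:
22^14 ≡ 1 (mod 29)  [q = 2: ≡ 1 ✗]
22^4 ≡ 23 (mod 29)  [q = 7: ≢ 1 ✓]
22^14 ≡ 1 shows ord(22) | 14, strictly less than φ(29); not a primitive root.

No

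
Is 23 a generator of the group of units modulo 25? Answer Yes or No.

φ(25) = φ(5^2) = 5·(5−1) = 20 = 2^2 · 5.
It suffices to check that the order of 23 is not a proper divisor of 20: compute 23^(20/q) for q ∈ {2, 5}.
23^10 ≡ 24 (mod 25)  [q = 2: ≢ 1 ✓]
23^4 ≡ 16 (mod 25)  [q = 5: ≢ 1 ✓]
Every test exponent gives a nontrivial residue, hence 23 generates the full group.

Yes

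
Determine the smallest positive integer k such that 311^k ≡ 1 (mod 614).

ord(311) | φ(614) = φ(2)·φ(307) = 1·306 = 306 = 2 · 3^2 · 17.
Divisors of 306: 1, 2, 3, 6, 9, 17, 18, 34, 51, 102, 153, 306.
Compute 311^d (mod 614) for the divisors d until we hit 1:
311^1 ≡ 311 (mod 614)
311^2 ≡ 323 (mod 614)
311^3 ≡ 371 (mod 614)
311^6 ≡ 105 (mod 614)
311^9 ≡ 273 (mod 614)
311^17 ≡ 289 (mod 614)
311^18 ≡ 235 (mod 614)
311^34 ≡ 17 (mod 614)
311^51 ≡ 1 (mod 614) ✓
Therefore the multiplicative order of 311 modulo 614 is 51.

51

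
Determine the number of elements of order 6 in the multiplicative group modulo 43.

φ(43) = 43 − 1 = 42 = 2 · 3 · 7.
Since (Z/43Z)^× is cyclic of order 42, the number of elements of order d is φ(d) when d | 42 and 0 otherwise.
6 = 2 · 3 divides 42, and φ(6) = 2.

2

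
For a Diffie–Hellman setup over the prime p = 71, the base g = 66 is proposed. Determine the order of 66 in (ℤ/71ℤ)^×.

10

Since 66 ∈ (Z/71Z)^×, its order divides φ(71) = 71 − 1 = 70 = 2 · 5 · 7.
Divisors of 70: 1, 2, 5, 7, 10, 14, 35, 70.
Check 66^d mod 71 for each divisor in increasing order:
66^1 ≡ 66 (mod 71)
66^2 ≡ 25 (mod 71)
66^5 ≡ 70 (mod 71)
66^7 ≡ 46 (mod 71)
66^10 ≡ 1 (mod 71) ✓
Hence ord(66) = 10.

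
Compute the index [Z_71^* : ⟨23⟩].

5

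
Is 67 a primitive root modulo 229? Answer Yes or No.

φ(229) = 229 − 1 = 228 = 2^2 · 3 · 19.
It suffices to check that the order of 67 is not a proper divisor of 228: compute 67^(228/q) for q ∈ {2, 3, 19}.
67^114 ≡ 228 (mod 229)  [q = 2: ≢ 1 ✓]
67^76 ≡ 134 (mod 229)  [q = 3: ≢ 1 ✓]
67^12 ≡ 44 (mod 229)  [q = 19: ≢ 1 ✓]
None equal 1, so ord_229(67) = 228: 67 is a primitive root.

Yes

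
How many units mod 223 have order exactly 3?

2

φ(223) = 223 − 1 = 222 = 2 · 3 · 37.
(Z/223Z)^× is cyclic (|G| = 222); a cyclic group of order m has exactly φ(d) elements of each order d | m, and none otherwise.
3 | 222, and φ(3) = 3 − 1 = 2.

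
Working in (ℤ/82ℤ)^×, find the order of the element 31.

Since 31 ∈ (Z/82Z)^×, its order divides φ(82) = φ(2)·φ(41) = 1·40 = 40 = 2^3 · 5.
Divisors of 40: 1, 2, 4, 5, 8, 10, 20, 40.
Check 31^d mod 82 for each divisor in increasing order:
31^1 ≡ 31 (mod 82)
31^2 ≡ 59 (mod 82)
31^4 ≡ 37 (mod 82)
31^5 ≡ 81 (mod 82)
31^8 ≡ 57 (mod 82)
31^10 ≡ 1 (mod 82) ✓
So ord_82(31) = 10.

10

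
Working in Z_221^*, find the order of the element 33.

12

The order of 33 must divide φ(221) = φ(13·17) = (13−1)·(17−1) = 12·16 = 192 = 2^6 · 3.
Divisors of 192: 1, 2, 3, 4, 6, 8, 12, 16, 24, 32, 48, 64, 96, 192.
Evaluate successive powers at the divisors of 192:
33^1 ≡ 33 (mod 221)
33^2 ≡ 205 (mod 221)
33^3 ≡ 135 (mod 221)
33^4 ≡ 35 (mod 221)
33^6 ≡ 103 (mod 221)
33^8 ≡ 120 (mod 221)
33^12 ≡ 1 (mod 221) ✓
Hence ord(33) = 12.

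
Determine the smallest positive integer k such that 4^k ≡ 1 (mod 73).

9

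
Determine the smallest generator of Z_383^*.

5

φ(383) = 383 − 1 = 382 = 2 · 191.
g is a primitive root iff g^(382/q) ≢ 1 (mod 383) for each prime q ∈ {2, 191}.
g = 2: 2^191 ≡ 1 — hits 1, so not a primitive root.
g = 3: 3^191 ≡ 1 — hits 1, so not a primitive root.
g = 4: 4^191 ≡ 1 — hits 1, so not a primitive root.
g = 5: 5^191 ≡ 382; 5^2 ≡ 25 — none is 1, so 5 is a primitive root.
So 5 is the smallest generator of (Z/383Z)^×.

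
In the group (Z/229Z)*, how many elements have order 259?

0

φ(229) = 229 − 1 = 228 = 2^2 · 3 · 19.
(Z/229Z)^× is cyclic (|G| = 228); a cyclic group of order m has exactly φ(d) elements of each order d | m, and none otherwise.
Here 228 is not a multiple of 259, so there are no elements of order 259.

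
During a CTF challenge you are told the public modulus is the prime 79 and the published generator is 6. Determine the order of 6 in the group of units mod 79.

78

The order of 6 must divide φ(79) = 79 − 1 = 78 = 2 · 3 · 13.
Divisors of 78: 1, 2, 3, 6, 13, 26, 39, 78.
Compute 6^d (mod 79) for the divisors d until we hit 1:
6^1 ≡ 6 (mod 79)
6^2 ≡ 36 (mod 79)
6^3 ≡ 58 (mod 79)
6^6 ≡ 46 (mod 79)
6^13 ≡ 56 (mod 79)
6^26 ≡ 55 (mod 79)
6^39 ≡ 78 (mod 79)
6^78 ≡ 1 (mod 79) ✓
Therefore the multiplicative order of 6 modulo 79 is 78.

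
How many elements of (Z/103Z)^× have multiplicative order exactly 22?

φ(103) = 103 − 1 = 102 = 2 · 3 · 17.
(Z/103Z)^× is cyclic (|G| = 102); a cyclic group of order m has exactly φ(d) elements of each order d | m, and none otherwise.
Here 102 is not a multiple of 22, so there are no elements of order 22.

0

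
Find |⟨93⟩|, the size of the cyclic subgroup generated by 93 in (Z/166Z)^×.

Since 93 ∈ (Z/166Z)^×, its order divides φ(166) = φ(2)·φ(83) = 1·82 = 82 = 2 · 41.
Divisors of 82: 1, 2, 41, 82.
Check 93^d mod 166 for each divisor in increasing order:
93^1 ≡ 93 (mod 166)
93^2 ≡ 17 (mod 166)
93^41 ≡ 1 (mod 166) ✓
The smallest such exponent is 41, so the order of 93 is 41.

41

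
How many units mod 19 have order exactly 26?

0

φ(19) = 19 − 1 = 18 = 2 · 3^2.
In a cyclic group of order 18, there are φ(d) elements of order d for each divisor d of 18, and zero for non-divisors.
Here 18 is not a multiple of 26, so there are no elements of order 26.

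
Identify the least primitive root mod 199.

φ(199) = 199 − 1 = 198 = 2 · 3^2 · 11.
g is a primitive root iff g^(198/q) ≢ 1 (mod 199) for each prime q ∈ {2, 3, 11}.
g = 2: 2^99 ≡ 1 — hits 1, so not a primitive root.
g = 3: 3^99 ≡ 198; 3^66 ≡ 106; 3^18 ≡ 125 — none is 1, so 3 is a primitive root.
Hence the least primitive root of 199 is 3.

3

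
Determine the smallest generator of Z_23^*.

5

φ(23) = 23 − 1 = 22 = 2 · 11.
Test candidates g = 2, 3, … against the prime factors q ∈ {2, 11} of φ(23): g is a generator iff g^(22/q) ≢ 1 for every such q.
g = 2: 2^11 ≡ 1 — hits 1, so not a primitive root.
g = 3: 3^11 ≡ 1 — hits 1, so not a primitive root.
g = 4: 4^11 ≡ 1 — hits 1, so not a primitive root.
g = 5: 5^11 ≡ 22; 5^2 ≡ 2 — none is 1, so 5 is a primitive root.
Hence the least primitive root of 23 is 5.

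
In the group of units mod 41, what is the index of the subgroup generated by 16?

8

Since 16 ∈ (Z/41Z)^×, its order divides φ(41) = 41 − 1 = 40 = 2^3 · 5.
Divisors of 40: 1, 2, 4, 5, 8, 10, 20, 40.
Test each divisor d:
16^1 ≡ 16
16^2 ≡ 10
16^4 ≡ 18
16^5 ≡ 1
The order of 16 is 5, so the subgroup it generates has 5 elements.
Index = |(Z/41Z)^×| / |⟨16⟩| = 40 / 5 = 8.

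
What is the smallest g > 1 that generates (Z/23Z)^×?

φ(23) = 23 − 1 = 22 = 2 · 11.
Test candidates g = 2, 3, … against the prime factors q ∈ {2, 11} of φ(23): g is a generator iff g^(22/q) ≢ 1 for every such q.
g = 2: 2^11 ≡ 1 — hits 1, so not a primitive root.
g = 3: 3^11 ≡ 1 — hits 1, so not a primitive root.
g = 4: 4^11 ≡ 1 — hits 1, so not a primitive root.
g = 5: 5^11 ≡ 22; 5^2 ≡ 2 — none is 1, so 5 is a primitive root.
Hence the least primitive root of 23 is 5.

5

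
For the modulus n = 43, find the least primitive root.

φ(43) = 43 − 1 = 42 = 2 · 3 · 7.
Test candidates g = 2, 3, … against the prime factors q ∈ {2, 3, 7} of φ(43): g is a generator iff g^(42/q) ≢ 1 for every such q.
g = 2: 2^21 ≡ 42; 2^14 ≡ 1 — hits 1, so not a primitive root.
g = 3: 3^21 ≡ 42; 3^14 ≡ 36; 3^6 ≡ 41 — none is 1, so 3 is a primitive root.
So 3 is the smallest generator of (Z/43Z)^×.

3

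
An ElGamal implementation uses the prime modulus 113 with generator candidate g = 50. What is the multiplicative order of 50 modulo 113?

56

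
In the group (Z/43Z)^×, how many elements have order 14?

φ(43) = 43 − 1 = 42 = 2 · 3 · 7.
(Z/43Z)^× is cyclic (|G| = 42); a cyclic group of order m has exactly φ(d) elements of each order d | m, and none otherwise.
14 = 2 · 7 divides 42, and φ(14) = 6.

6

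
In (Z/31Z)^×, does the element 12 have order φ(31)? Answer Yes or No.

φ(31) = 31 − 1 = 30 = 2 · 3 · 5.
An element g generates (Z/31Z)^× iff g^(30/q) ≢ 1 (mod 31) for each prime q ∈ {2, 3, 5}.
12^15 ≡ 30 (mod 31)  [q = 2: ≢ 1 ✓]
12^10 ≡ 25 (mod 31)  [q = 3: ≢ 1 ✓]
12^6 ≡ 2 (mod 31)  [q = 5: ≢ 1 ✓]
None equal 1, so ord_31(12) = 30: 12 is a primitive root.

Yes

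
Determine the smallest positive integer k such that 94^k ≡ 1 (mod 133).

By Lagrange's theorem, ord_133(94) divides φ(133) = φ(7·19) = (7−1)·(19−1) = 6·18 = 108 = 2^2 · 3^3.
Divisors of 108: 1, 2, 3, 4, 6, 9, 12, 18, 27, 36, 54, 108.
Check 94^d mod 133 for each divisor in increasing order:
94^1 ≡ 94 (mod 133)
94^2 ≡ 58 (mod 133)
94^3 ≡ 132 (mod 133)
94^4 ≡ 39 (mod 133)
94^6 ≡ 1 (mod 133) ✓
Therefore the multiplicative order of 94 modulo 133 is 6.

6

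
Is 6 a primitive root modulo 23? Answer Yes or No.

No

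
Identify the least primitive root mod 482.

7

φ(482) = φ(2)·φ(241) = 1·240 = 240 = 2^4 · 3 · 5.
g is a primitive root iff g^(240/q) ≢ 1 (mod 482) for each prime q ∈ {2, 3, 5}.
g = 2: gcd(2, 482) = 2 > 1, not a unit — skip.
g = 3: 3^120 ≡ 1 — hits 1, so not a primitive root.
g = 4: gcd(4, 482) = 2 > 1, not a unit — skip.
g = 5: 5^120 ≡ 1 — hits 1, so not a primitive root.
g = 6: gcd(6, 482) = 2 > 1, not a unit — skip.
g = 7: 7^120 ≡ 481; 7^80 ≡ 15; 7^48 ≡ 91 — none is 1, so 7 is a primitive root.
The smallest primitive root modulo 482 is 7.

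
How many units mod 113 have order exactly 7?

6

φ(113) = 113 − 1 = 112 = 2^4 · 7.
(Z/113Z)^× is cyclic (|G| = 112); a cyclic group of order m has exactly φ(d) elements of each order d | m, and none otherwise.
7 | 112, and φ(7) = 7 − 1 = 6.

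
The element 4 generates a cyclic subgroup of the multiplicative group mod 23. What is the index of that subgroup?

ord(4) | φ(23) = 23 − 1 = 22 = 2 · 11.
Divisors of 22: 1, 2, 11, 22.
Evaluate successive powers at the divisors of 22:
4^1 ≡ 4
4^2 ≡ 16
4^11 ≡ 1
The order of 4 is 11, so the subgroup it generates has 11 elements.
The index is φ(23) / ord(4) = 22 / 11 = 2.

2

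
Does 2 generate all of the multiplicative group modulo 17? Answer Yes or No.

No

φ(17) = 17 − 1 = 16 = 2^4.
It suffices to check that the order of 2 is not a proper divisor of 16: compute 2^(16/q) for q ∈ {2}.
2^8 ≡ 1 (mod 17)  [q = 2: ≡ 1 ✗]
Since 2^8 ≡ 1, the order of 2 divides 8 < 16, so 2 is not a primitive root.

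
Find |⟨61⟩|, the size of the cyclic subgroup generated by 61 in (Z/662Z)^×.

ord(61) | φ(662) = φ(2)·φ(331) = 1·330 = 330 = 2 · 3 · 5 · 11.
Divisors of 330: 1, 2, 3, 5, 6, 10, 11, 15, 22, 30, 33, 55, 66, 110, 165, 330.
Compute 61^d (mod 662) for the divisors d until we hit 1:
61^1 ≡ 61 (mod 662)
61^2 ≡ 411 (mod 662)
61^3 ≡ 577 (mod 662)
61^5 ≡ 151 (mod 662)
61^6 ≡ 605 (mod 662)
61^10 ≡ 293 (mod 662)
61^11 ≡ 661 (mod 662)
61^15 ≡ 551 (mod 662)
61^22 ≡ 1 (mod 662) ✓
Therefore the multiplicative order of 61 modulo 662 is 22.

22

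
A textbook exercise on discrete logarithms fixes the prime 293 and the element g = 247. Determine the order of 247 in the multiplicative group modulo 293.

146

The order of 247 must divide φ(293) = 293 − 1 = 292 = 2^2 · 73.
Divisors of 292: 1, 2, 4, 73, 146, 292.
Test each divisor d:
247^1 ≡ 247 (mod 293)
247^2 ≡ 65 (mod 293)
247^4 ≡ 123 (mod 293)
247^73 ≡ 292 (mod 293)
247^146 ≡ 1 (mod 293) ✓
Hence ord(247) = 146.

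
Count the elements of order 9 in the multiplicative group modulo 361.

6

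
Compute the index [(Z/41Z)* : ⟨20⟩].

Since 20 ∈ (Z/41Z)^×, its order divides φ(41) = 41 − 1 = 40 = 2^3 · 5.
Divisors of 40: 1, 2, 4, 5, 8, 10, 20, 40.
Test each divisor d:
20^1 ≡ 20 (mod 41)
20^2 ≡ 31 (mod 41)
20^4 ≡ 18 (mod 41)
20^5 ≡ 32 (mod 41)
20^8 ≡ 37 (mod 41)
20^10 ≡ 40 (mod 41)
20^20 ≡ 1 (mod 41) ✓
Thus |⟨20⟩| = ord(20) = 20.
[(Z/41Z)^× : ⟨20⟩] = 40/20 = 2.

2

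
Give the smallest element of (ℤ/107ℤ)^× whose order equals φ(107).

2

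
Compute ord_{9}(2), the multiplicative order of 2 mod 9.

6

Since 2 ∈ (Z/9Z)^×, its order divides φ(9) = φ(3^2) = 3·(3−1) = 6 = 2 · 3.
Divisors of 6: 1, 2, 3, 6.
Test each divisor d:
2^1 ≡ 2
2^2 ≡ 4
2^3 ≡ 8
2^6 ≡ 1
So ord_9(2) = 6.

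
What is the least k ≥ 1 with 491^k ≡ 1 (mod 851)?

ord(491) | φ(851) = φ(23·37) = (23−1)·(37−1) = 22·36 = 792 = 2^3 · 3^2 · 11.
Divisors of 792: 1, 2, 3, 4, 6, 8, 9, 11, 12, 18, 22, 24, 33, 36, 44, 66, 72, 88, 99, 132, 198, 264, 396, 792.
Check 491^d mod 851 for each divisor in increasing order:
491^1 ≡ 491
491^2 ≡ 248
491^3 ≡ 75
491^4 ≡ 232
491^6 ≡ 519
491^8 ≡ 211
491^9 ≡ 630
491^11 ≡ 507
491^12 ≡ 445
491^18 ≡ 334
491^22 ≡ 47
491^24 ≡ 593
491^33 ≡ 1
The smallest such exponent is 33, so the order of 491 is 33.

33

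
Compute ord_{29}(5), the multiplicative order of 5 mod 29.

ord(5) | φ(29) = 29 − 1 = 28 = 2^2 · 7.
Divisors of 28: 1, 2, 4, 7, 14, 28.
Test each divisor d:
5^1 ≡ 5 (mod 29)
5^2 ≡ 25 (mod 29)
5^4 ≡ 16 (mod 29)
5^7 ≡ 28 (mod 29)
5^14 ≡ 1 (mod 29) ✓
The smallest such exponent is 14, so the order of 5 is 14.

14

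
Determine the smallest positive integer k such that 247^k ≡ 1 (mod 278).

138

ord(247) | φ(278) = φ(2)·φ(139) = 1·138 = 138 = 2 · 3 · 23.
Divisors of 138: 1, 2, 3, 6, 23, 46, 69, 138.
Compute 247^d (mod 278) for the divisors d until we hit 1:
247^1 ≡ 247
247^2 ≡ 127
247^3 ≡ 233
247^6 ≡ 79
247^23 ≡ 43
247^46 ≡ 181
247^69 ≡ 277
247^138 ≡ 1
Therefore the multiplicative order of 247 modulo 278 is 138.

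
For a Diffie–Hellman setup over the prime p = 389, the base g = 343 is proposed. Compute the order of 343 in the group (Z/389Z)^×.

By Lagrange's theorem, ord_389(343) divides φ(389) = 389 − 1 = 388 = 2^2 · 97.
Divisors of 388: 1, 2, 4, 97, 194, 388.
Check 343^d mod 389 for each divisor in increasing order:
343^1 ≡ 343 (mod 389)
343^2 ≡ 171 (mod 389)
343^4 ≡ 66 (mod 389)
343^97 ≡ 1 (mod 389) ✓
Hence ord(343) = 97.

97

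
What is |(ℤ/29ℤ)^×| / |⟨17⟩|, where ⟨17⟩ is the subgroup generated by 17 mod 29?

The order of 17 must divide φ(29) = 29 − 1 = 28 = 2^2 · 7.
Divisors of 28: 1, 2, 4, 7, 14, 28.
Compute 17^d (mod 29) for the divisors d until we hit 1:
17^1 ≡ 17 (mod 29)
17^2 ≡ 28 (mod 29)
17^4 ≡ 1 (mod 29) ✓
So ord_29(17) = 4, hence |⟨17⟩| = 4.
[(Z/29Z)^× : ⟨17⟩] = 28/4 = 7.

7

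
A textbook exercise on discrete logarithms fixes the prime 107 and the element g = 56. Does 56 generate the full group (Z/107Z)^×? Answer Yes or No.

φ(107) = 107 − 1 = 106 = 2 · 53.
It suffices to check that the order of 56 is not a proper divisor of 106: compute 56^(106/q) for q ∈ {2, 53}.
56^53 ≡ 1 (mod 107)  [q = 2: ≡ 1 ✗]
56^2 ≡ 33 (mod 107)  [q = 53: ≢ 1 ✓]
56^53 ≡ 1 shows ord(56) | 53, strictly less than φ(107); not a primitive root.

No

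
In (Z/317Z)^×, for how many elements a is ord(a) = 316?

φ(317) = 317 − 1 = 316 = 2^2 · 79.
Since (Z/317Z)^× is cyclic of order 316, the number of elements of order d is φ(d) when d | 316 and 0 otherwise.
316 = 2^2 · 79 divides 316, and φ(316) = 156.

156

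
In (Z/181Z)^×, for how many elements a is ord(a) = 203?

0

φ(181) = 181 − 1 = 180 = 2^2 · 3^2 · 5.
Since (Z/181Z)^× is cyclic of order 180, the number of elements of order d is φ(d) when d | 180 and 0 otherwise.
Since 203 ∤ 180, the count is 0.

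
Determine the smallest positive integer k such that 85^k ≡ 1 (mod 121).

110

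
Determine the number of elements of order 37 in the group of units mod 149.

36

φ(149) = 149 − 1 = 148 = 2^2 · 37.
(Z/149Z)^× is cyclic (|G| = 148); a cyclic group of order m has exactly φ(d) elements of each order d | m, and none otherwise.
37 | 148, and φ(37) = 37 − 1 = 36.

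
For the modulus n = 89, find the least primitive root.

3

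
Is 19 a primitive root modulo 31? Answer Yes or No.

No

φ(31) = 31 − 1 = 30 = 2 · 3 · 5.
An element g generates (Z/31Z)^× iff g^(30/q) ≢ 1 (mod 31) for each prime q ∈ {2, 3, 5}.
19^15 ≡ 1 (mod 31)  [q = 2: ≡ 1 ✗]
19^10 ≡ 25 (mod 31)  [q = 3: ≢ 1 ✓]
19^6 ≡ 2 (mod 31)  [q = 5: ≢ 1 ✓]
19^15 ≡ 1 shows ord(19) | 15, strictly less than φ(31); not a primitive root.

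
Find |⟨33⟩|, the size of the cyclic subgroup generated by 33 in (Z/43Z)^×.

42

Since 33 ∈ (Z/43Z)^×, its order divides φ(43) = 43 − 1 = 42 = 2 · 3 · 7.
Divisors of 42: 1, 2, 3, 6, 7, 14, 21, 42.
Check 33^d mod 43 for each divisor in increasing order:
33^1 ≡ 33 (mod 43)
33^2 ≡ 14 (mod 43)
33^3 ≡ 32 (mod 43)
33^6 ≡ 35 (mod 43)
33^7 ≡ 37 (mod 43)
33^14 ≡ 36 (mod 43)
33^21 ≡ 42 (mod 43)
33^42 ≡ 1 (mod 43) ✓
So ord_43(33) = 42.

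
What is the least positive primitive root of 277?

5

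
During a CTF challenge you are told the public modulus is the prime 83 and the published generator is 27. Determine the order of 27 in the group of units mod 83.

ord(27) | φ(83) = 83 − 1 = 82 = 2 · 41.
Divisors of 82: 1, 2, 41, 82.
Evaluate successive powers at the divisors of 82:
27^1 ≡ 27 (mod 83)
27^2 ≡ 65 (mod 83)
27^41 ≡ 1 (mod 83) ✓
Therefore the multiplicative order of 27 modulo 83 is 41.

41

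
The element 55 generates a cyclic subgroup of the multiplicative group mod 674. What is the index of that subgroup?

12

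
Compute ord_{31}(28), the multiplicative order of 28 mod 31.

15

ord(28) | φ(31) = 31 − 1 = 30 = 2 · 3 · 5.
Divisors of 30: 1, 2, 3, 5, 6, 10, 15, 30.
Test each divisor d:
28^1 ≡ 28 (mod 31)
28^2 ≡ 9 (mod 31)
28^3 ≡ 4 (mod 31)
28^5 ≡ 5 (mod 31)
28^6 ≡ 16 (mod 31)
28^10 ≡ 25 (mod 31)
28^15 ≡ 1 (mod 31) ✓
Hence ord(28) = 15.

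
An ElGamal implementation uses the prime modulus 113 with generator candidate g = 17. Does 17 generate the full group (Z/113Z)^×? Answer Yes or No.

φ(113) = 113 − 1 = 112 = 2^4 · 7.
17 is a primitive root mod 113 iff 17^(φ(113)/q) ≢ 1 for every prime q | φ(113), i.e. q ∈ {2, 7}.
17^56 ≡ 112 (mod 113)  [q = 2: ≢ 1 ✓]
17^16 ≡ 109 (mod 113)  [q = 7: ≢ 1 ✓]
Every test exponent gives a nontrivial residue, hence 17 generates the full group.

Yes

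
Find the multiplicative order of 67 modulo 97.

32

The order of 67 must divide φ(97) = 97 − 1 = 96 = 2^5 · 3.
Divisors of 96: 1, 2, 3, 4, 6, 8, 12, 16, 24, 32, 48, 96.
Compute 67^d (mod 97) for the divisors d until we hit 1:
67^1 ≡ 67
67^2 ≡ 27
67^3 ≡ 63
67^4 ≡ 50
67^6 ≡ 89
67^8 ≡ 75
67^12 ≡ 64
67^16 ≡ 96
67^24 ≡ 22
67^32 ≡ 1
The smallest such exponent is 32, so the order of 67 is 32.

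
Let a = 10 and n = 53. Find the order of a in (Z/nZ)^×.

13

Since 10 ∈ (Z/53Z)^×, its order divides φ(53) = 53 − 1 = 52 = 2^2 · 13.
Divisors of 52: 1, 2, 4, 13, 26, 52.
Evaluate successive powers at the divisors of 52:
10^1 ≡ 10 (mod 53)
10^2 ≡ 47 (mod 53)
10^4 ≡ 36 (mod 53)
10^13 ≡ 1 (mod 53) ✓
The smallest such exponent is 13, so the order of 10 is 13.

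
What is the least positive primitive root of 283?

φ(283) = 283 − 1 = 282 = 2 · 3 · 47.
g is a primitive root iff g^(282/q) ≢ 1 (mod 283) for each prime q ∈ {2, 3, 47}.
g = 2: 2^141 ≡ 282; 2^94 ≡ 1 — hits 1, so not a primitive root.
g = 3: 3^141 ≡ 282; 3^94 ≡ 238; 3^6 ≡ 163 — none is 1, so 3 is a primitive root.
The smallest primitive root modulo 283 is 3.

3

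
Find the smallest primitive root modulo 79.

3

φ(79) = 79 − 1 = 78 = 2 · 3 · 13.
Test candidates g = 2, 3, … against the prime factors q ∈ {2, 3, 13} of φ(79): g is a generator iff g^(78/q) ≢ 1 for every such q.
g = 2: 2^39 ≡ 1 — hits 1, so not a primitive root.
g = 3: 3^39 ≡ 78; 3^26 ≡ 23; 3^6 ≡ 18 — none is 1, so 3 is a primitive root.
So 3 is the smallest generator of (Z/79Z)^×.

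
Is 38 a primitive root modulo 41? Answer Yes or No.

φ(41) = 41 − 1 = 40 = 2^3 · 5.
Test 38^(40/q) mod 41 for each prime factor q of 40:
38^20 ≡ 40 (mod 41)  [q = 2: ≢ 1 ✓]
38^8 ≡ 1 (mod 41)  [q = 5: ≡ 1 ✗]
Since 38^8 ≡ 1, the order of 38 divides 8 < 40, so 38 is not a primitive root.

No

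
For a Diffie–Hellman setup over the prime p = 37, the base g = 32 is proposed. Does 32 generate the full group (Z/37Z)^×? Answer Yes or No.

φ(37) = 37 − 1 = 36 = 2^2 · 3^2.
It suffices to check that the order of 32 is not a proper divisor of 36: compute 32^(36/q) for q ∈ {2, 3}.
32^18 ≡ 36 (mod 37)  [q = 2: ≢ 1 ✓]
32^12 ≡ 10 (mod 37)  [q = 3: ≢ 1 ✓]
All checks pass, so 32 has order 36 and is a primitive root modulo 37.

Yes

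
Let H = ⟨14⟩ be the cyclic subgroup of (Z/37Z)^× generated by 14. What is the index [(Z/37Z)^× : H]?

3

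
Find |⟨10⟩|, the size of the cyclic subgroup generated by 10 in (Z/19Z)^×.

18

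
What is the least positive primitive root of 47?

5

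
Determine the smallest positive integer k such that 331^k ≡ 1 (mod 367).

ord(331) | φ(367) = 367 − 1 = 366 = 2 · 3 · 61.
Divisors of 366: 1, 2, 3, 6, 61, 122, 183, 366.
Evaluate successive powers at the divisors of 366:
331^1 ≡ 331
331^2 ≡ 195
331^3 ≡ 320
331^6 ≡ 7
331^61 ≡ 84
331^122 ≡ 83
331^183 ≡ 366
331^366 ≡ 1
Therefore the multiplicative order of 331 modulo 367 is 366.

366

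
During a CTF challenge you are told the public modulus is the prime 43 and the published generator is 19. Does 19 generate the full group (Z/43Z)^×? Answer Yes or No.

Yes

φ(43) = 43 − 1 = 42 = 2 · 3 · 7.
19 is a primitive root mod 43 iff 19^(φ(43)/q) ≢ 1 for every prime q | φ(43), i.e. q ∈ {2, 3, 7}.
19^21 ≡ 42 (mod 43)  [q = 2: ≢ 1 ✓]
19^14 ≡ 36 (mod 43)  [q = 3: ≢ 1 ✓]
19^6 ≡ 11 (mod 43)  [q = 7: ≢ 1 ✓]
All checks pass, so 19 has order 42 and is a primitive root modulo 43.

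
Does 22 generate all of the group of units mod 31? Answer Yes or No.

Yes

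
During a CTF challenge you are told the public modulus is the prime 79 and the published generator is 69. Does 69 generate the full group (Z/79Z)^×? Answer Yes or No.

No

φ(79) = 79 − 1 = 78 = 2 · 3 · 13.
An element g generates (Z/79Z)^× iff g^(78/q) ≢ 1 (mod 79) for each prime q ∈ {2, 3, 13}.
69^39 ≡ 78 (mod 79)  [q = 2: ≢ 1 ✓]
69^26 ≡ 1 (mod 79)  [q = 3: ≡ 1 ✗]
69^6 ≡ 18 (mod 79)  [q = 13: ≢ 1 ✓]
69^26 ≡ 1 shows ord(69) | 26, strictly less than φ(79); not a primitive root.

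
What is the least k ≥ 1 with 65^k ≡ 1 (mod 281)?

56

Since 65 ∈ (Z/281Z)^×, its order divides φ(281) = 281 − 1 = 280 = 2^3 · 5 · 7.
Divisors of 280: 1, 2, 4, 5, 7, 8, 10, 14, 20, 28, 35, 40, 56, 70, 140, 280.
Evaluate successive powers at the divisors of 280:
65^1 ≡ 65
65^2 ≡ 10
65^4 ≡ 100
65^5 ≡ 37
65^7 ≡ 89
65^8 ≡ 165
65^10 ≡ 245
65^14 ≡ 53
65^20 ≡ 172
65^28 ≡ 280
65^35 ≡ 192
65^40 ≡ 79
65^56 ≡ 1
So ord_281(65) = 56.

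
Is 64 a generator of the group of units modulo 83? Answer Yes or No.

No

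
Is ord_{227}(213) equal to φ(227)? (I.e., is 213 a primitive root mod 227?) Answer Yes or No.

No

φ(227) = 227 − 1 = 226 = 2 · 113.
An element g generates (Z/227Z)^× iff g^(226/q) ≢ 1 (mod 227) for each prime q ∈ {2, 113}.
213^113 ≡ 1 (mod 227)  [q = 2: ≡ 1 ✗]
213^2 ≡ 196 (mod 227)  [q = 113: ≢ 1 ✓]
Since 213^113 ≡ 1, the order of 213 divides 113 < 226, so 213 is not a primitive root.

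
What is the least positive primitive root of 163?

2

φ(163) = 163 − 1 = 162 = 2 · 3^4.
g is a primitive root iff g^(162/q) ≢ 1 (mod 163) for each prime q ∈ {2, 3}.
g = 2: 2^81 ≡ 162; 2^54 ≡ 104 — none is 1, so 2 is a primitive root.
The smallest primitive root modulo 163 is 2.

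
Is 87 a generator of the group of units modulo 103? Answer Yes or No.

φ(103) = 103 − 1 = 102 = 2 · 3 · 17.
An element g generates (Z/103Z)^× iff g^(102/q) ≢ 1 (mod 103) for each prime q ∈ {2, 3, 17}.
87^51 ≡ 102 (mod 103)  [q = 2: ≢ 1 ✓]
87^34 ≡ 46 (mod 103)  [q = 3: ≢ 1 ✓]
87^6 ≡ 61 (mod 103)  [q = 17: ≢ 1 ✓]
Every test exponent gives a nontrivial residue, hence 87 generates the full group.

Yes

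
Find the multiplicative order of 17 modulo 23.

By Lagrange's theorem, ord_23(17) divides φ(23) = 23 − 1 = 22 = 2 · 11.
Divisors of 22: 1, 2, 11, 22.
Check 17^d mod 23 for each divisor in increasing order:
17^1 ≡ 17
17^2 ≡ 13
17^11 ≡ 22
17^22 ≡ 1
So ord_23(17) = 22.

22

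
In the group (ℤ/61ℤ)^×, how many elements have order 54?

0

φ(61) = 61 − 1 = 60 = 2^2 · 3 · 5.
In a cyclic group of order 60, there are φ(d) elements of order d for each divisor d of 60, and zero for non-divisors.
54 does not divide 60, so no element of (Z/61Z)^× has order 54.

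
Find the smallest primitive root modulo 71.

φ(71) = 71 − 1 = 70 = 2 · 5 · 7.
Test candidates g = 2, 3, … against the prime factors q ∈ {2, 5, 7} of φ(71): g is a generator iff g^(70/q) ≢ 1 for every such q.
g = 2: 2^35 ≡ 1 — hits 1, so not a primitive root.
g = 3: 3^35 ≡ 1 — hits 1, so not a primitive root.
g = 4: 4^35 ≡ 1 — hits 1, so not a primitive root.
g = 5: 5^35 ≡ 1 — hits 1, so not a primitive root.
g = 6: 6^35 ≡ 1 — hits 1, so not a primitive root.
g = 7: 7^35 ≡ 70; 7^14 ≡ 54; 7^10 ≡ 45 — none is 1, so 7 is a primitive root.
The smallest primitive root modulo 71 is 7.

7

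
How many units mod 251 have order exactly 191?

φ(251) = 251 − 1 = 250 = 2 · 5^3.
In a cyclic group of order 250, there are φ(d) elements of order d for each divisor d of 250, and zero for non-divisors.
Here 250 is not a multiple of 191, so there are no elements of order 191.

0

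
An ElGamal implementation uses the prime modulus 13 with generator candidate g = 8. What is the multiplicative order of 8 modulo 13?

4

By Lagrange's theorem, ord_13(8) divides φ(13) = 13 − 1 = 12 = 2^2 · 3.
Divisors of 12: 1, 2, 3, 4, 6, 12.
Check 8^d mod 13 for each divisor in increasing order:
8^1 ≡ 8 (mod 13)
8^2 ≡ 12 (mod 13)
8^3 ≡ 5 (mod 13)
8^4 ≡ 1 (mod 13) ✓
Therefore the multiplicative order of 8 modulo 13 is 4.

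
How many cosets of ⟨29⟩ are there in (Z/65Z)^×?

By Lagrange's theorem, ord_65(29) divides φ(65) = φ(5·13) = (5−1)·(13−1) = 4·12 = 48 = 2^4 · 3.
Divisors of 48: 1, 2, 3, 4, 6, 8, 12, 16, 24, 48.
Check 29^d mod 65 for each divisor in increasing order:
29^1 ≡ 29
29^2 ≡ 61
29^3 ≡ 14
29^4 ≡ 16
29^6 ≡ 1
The order of 29 is 6, so the subgroup it generates has 6 elements.
Index = |(Z/65Z)^×| / |⟨29⟩| = 48 / 6 = 8.

8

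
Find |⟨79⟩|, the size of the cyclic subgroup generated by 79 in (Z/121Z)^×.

By Lagrange's theorem, ord_121(79) divides φ(121) = φ(11^2) = 11·(11−1) = 110 = 2 · 5 · 11.
Divisors of 110: 1, 2, 5, 10, 11, 22, 55, 110.
Compute 79^d (mod 121) for the divisors d until we hit 1:
79^1 ≡ 79
79^2 ≡ 70
79^5 ≡ 21
79^10 ≡ 78
79^11 ≡ 112
79^22 ≡ 81
79^55 ≡ 120
79^110 ≡ 1
Therefore the multiplicative order of 79 modulo 121 is 110.

110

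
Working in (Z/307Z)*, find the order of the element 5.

306

Since 5 ∈ (Z/307Z)^×, its order divides φ(307) = 307 − 1 = 306 = 2 · 3^2 · 17.
Divisors of 306: 1, 2, 3, 6, 9, 17, 18, 34, 51, 102, 153, 306.
Evaluate successive powers at the divisors of 306:
5^1 ≡ 5 (mod 307)
5^2 ≡ 25 (mod 307)
5^3 ≡ 125 (mod 307)
5^6 ≡ 275 (mod 307)
5^9 ≡ 298 (mod 307)
5^17 ≡ 139 (mod 307)
5^18 ≡ 81 (mod 307)
5^34 ≡ 287 (mod 307)
5^51 ≡ 290 (mod 307)
5^102 ≡ 289 (mod 307)
5^153 ≡ 306 (mod 307)
5^306 ≡ 1 (mod 307) ✓
Hence ord(5) = 306.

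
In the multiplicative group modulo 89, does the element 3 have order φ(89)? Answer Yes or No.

φ(89) = 89 − 1 = 88 = 2^3 · 11.
Test 3^(88/q) mod 89 for each prime factor q of 88:
3^44 ≡ 88 (mod 89)  [q = 2: ≢ 1 ✓]
3^8 ≡ 64 (mod 89)  [q = 11: ≢ 1 ✓]
Every test exponent gives a nontrivial residue, hence 3 generates the full group.

Yes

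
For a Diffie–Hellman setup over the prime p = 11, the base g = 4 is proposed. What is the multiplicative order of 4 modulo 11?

5

ord(4) | φ(11) = 11 − 1 = 10 = 2 · 5.
Divisors of 10: 1, 2, 5, 10.
Test each divisor d:
4^1 ≡ 4
4^2 ≡ 5
4^5 ≡ 1
The smallest such exponent is 5, so the order of 4 is 5.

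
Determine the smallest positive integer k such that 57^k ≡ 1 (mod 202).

Since 57 ∈ (Z/202Z)^×, its order divides φ(202) = φ(2)·φ(101) = 1·100 = 100 = 2^2 · 5^2.
Divisors of 100: 1, 2, 4, 5, 10, 20, 25, 50, 100.
Compute 57^d (mod 202) for the divisors d until we hit 1:
57^1 ≡ 57 (mod 202)
57^2 ≡ 17 (mod 202)
57^4 ≡ 87 (mod 202)
57^5 ≡ 111 (mod 202)
57^10 ≡ 201 (mod 202)
57^20 ≡ 1 (mod 202) ✓
So ord_202(57) = 20.

20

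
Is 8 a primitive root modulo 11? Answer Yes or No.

Yes

φ(11) = 11 − 1 = 10 = 2 · 5.
It suffices to check that the order of 8 is not a proper divisor of 10: compute 8^(10/q) for q ∈ {2, 5}.
8^5 ≡ 10 (mod 11)  [q = 2: ≢ 1 ✓]
8^2 ≡ 9 (mod 11)  [q = 5: ≢ 1 ✓]
All checks pass, so 8 has order 10 and is a primitive root modulo 11.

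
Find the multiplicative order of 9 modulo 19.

9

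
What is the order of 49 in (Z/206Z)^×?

51

Since 49 ∈ (Z/206Z)^×, its order divides φ(206) = φ(2)·φ(103) = 1·102 = 102 = 2 · 3 · 17.
Divisors of 102: 1, 2, 3, 6, 17, 34, 51, 102.
Check 49^d mod 206 for each divisor in increasing order:
49^1 ≡ 49 (mod 206)
49^2 ≡ 135 (mod 206)
49^3 ≡ 23 (mod 206)
49^6 ≡ 117 (mod 206)
49^17 ≡ 159 (mod 206)
49^34 ≡ 149 (mod 206)
49^51 ≡ 1 (mod 206) ✓
So ord_206(49) = 51.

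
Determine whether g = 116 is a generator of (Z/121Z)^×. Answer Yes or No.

Yes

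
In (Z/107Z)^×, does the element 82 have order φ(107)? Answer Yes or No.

φ(107) = 107 − 1 = 106 = 2 · 53.
82 is a primitive root mod 107 iff 82^(φ(107)/q) ≢ 1 for every prime q | φ(107), i.e. q ∈ {2, 53}.
82^53 ≡ 106 (mod 107)  [q = 2: ≢ 1 ✓]
82^2 ≡ 90 (mod 107)  [q = 53: ≢ 1 ✓]
All checks pass, so 82 has order 106 and is a primitive root modulo 107.

Yes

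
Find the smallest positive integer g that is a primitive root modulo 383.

φ(383) = 383 − 1 = 382 = 2 · 191.
Test candidates g = 2, 3, … against the prime factors q ∈ {2, 191} of φ(383): g is a generator iff g^(382/q) ≢ 1 for every such q.
g = 2: 2^191 ≡ 1 — hits 1, so not a primitive root.
g = 3: 3^191 ≡ 1 — hits 1, so not a primitive root.
g = 4: 4^191 ≡ 1 — hits 1, so not a primitive root.
g = 5: 5^191 ≡ 382; 5^2 ≡ 25 — none is 1, so 5 is a primitive root.
So 5 is the smallest generator of (Z/383Z)^×.

5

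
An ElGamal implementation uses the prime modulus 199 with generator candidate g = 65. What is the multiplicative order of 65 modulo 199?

99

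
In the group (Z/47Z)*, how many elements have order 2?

1

φ(47) = 47 − 1 = 46 = 2 · 23.
(Z/47Z)^× is cyclic (|G| = 46); a cyclic group of order m has exactly φ(d) elements of each order d | m, and none otherwise.
2 | 46, and φ(2) = 2 − 1 = 1.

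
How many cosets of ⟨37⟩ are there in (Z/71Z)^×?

10

Since 37 ∈ (Z/71Z)^×, its order divides φ(71) = 71 − 1 = 70 = 2 · 5 · 7.
Divisors of 70: 1, 2, 5, 7, 10, 14, 35, 70.
Check 37^d mod 71 for each divisor in increasing order:
37^1 ≡ 37 (mod 71)
37^2 ≡ 20 (mod 71)
37^5 ≡ 32 (mod 71)
37^7 ≡ 1 (mod 71) ✓
Thus |⟨37⟩| = ord(37) = 7.
[(Z/71Z)^× : ⟨37⟩] = 70/7 = 10.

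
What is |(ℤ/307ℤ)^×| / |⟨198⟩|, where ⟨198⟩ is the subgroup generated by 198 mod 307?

1

Since 198 ∈ (Z/307Z)^×, its order divides φ(307) = 307 − 1 = 306 = 2 · 3^2 · 17.
Divisors of 306: 1, 2, 3, 6, 9, 17, 18, 34, 51, 102, 153, 306.
Check 198^d mod 307 for each divisor in increasing order:
198^1 ≡ 198 (mod 307)
198^2 ≡ 215 (mod 307)
198^3 ≡ 204 (mod 307)
198^6 ≡ 171 (mod 307)
198^9 ≡ 193 (mod 307)
198^17 ≡ 261 (mod 307)
198^18 ≡ 102 (mod 307)
198^34 ≡ 274 (mod 307)
198^51 ≡ 290 (mod 307)
198^102 ≡ 289 (mod 307)
198^153 ≡ 306 (mod 307)
198^306 ≡ 1 (mod 307) ✓
The order of 198 is 306, so the subgroup it generates has 306 elements.
The index is φ(307) / ord(198) = 306 / 306 = 1.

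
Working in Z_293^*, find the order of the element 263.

The order of 263 must divide φ(293) = 293 − 1 = 292 = 2^2 · 73.
Divisors of 292: 1, 2, 4, 73, 146, 292.
Check 263^d mod 293 for each divisor in increasing order:
263^1 ≡ 263 (mod 293)
263^2 ≡ 21 (mod 293)
263^4 ≡ 148 (mod 293)
263^73 ≡ 138 (mod 293)
263^146 ≡ 292 (mod 293)
263^292 ≡ 1 (mod 293) ✓
Hence ord(263) = 292.

292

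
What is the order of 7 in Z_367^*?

By Lagrange's theorem, ord_367(7) divides φ(367) = 367 − 1 = 366 = 2 · 3 · 61.
Divisors of 366: 1, 2, 3, 6, 61, 122, 183, 366.
Test each divisor d:
7^1 ≡ 7 (mod 367)
7^2 ≡ 49 (mod 367)
7^3 ≡ 343 (mod 367)
7^6 ≡ 209 (mod 367)
7^61 ≡ 1 (mod 367) ✓
Therefore the multiplicative order of 7 modulo 367 is 61.

61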